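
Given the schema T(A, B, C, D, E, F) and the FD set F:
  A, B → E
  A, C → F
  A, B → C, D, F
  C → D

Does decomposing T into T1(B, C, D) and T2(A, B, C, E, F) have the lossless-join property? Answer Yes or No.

Yes

T1 ∩ T2 = {B, C}; its closure under F is {B, C, D}.
T1 is contained in that closure, so T1 ∩ T2 → T1 holds and the join is lossless.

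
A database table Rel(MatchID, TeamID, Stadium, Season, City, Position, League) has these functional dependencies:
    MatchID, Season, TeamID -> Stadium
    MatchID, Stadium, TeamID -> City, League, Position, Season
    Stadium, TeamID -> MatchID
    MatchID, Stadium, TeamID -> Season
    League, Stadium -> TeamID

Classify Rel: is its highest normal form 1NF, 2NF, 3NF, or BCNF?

BCNF

Candidate keys: {League, Stadium}, {MatchID, Season, TeamID}, {Stadium, TeamID}. Prime attributes: {League, MatchID, Season, Stadium, TeamID}.
Each dependency's left side is a superkey — BCNF holds.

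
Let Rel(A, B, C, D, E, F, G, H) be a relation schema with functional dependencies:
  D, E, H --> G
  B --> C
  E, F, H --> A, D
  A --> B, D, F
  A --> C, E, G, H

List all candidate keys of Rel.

{A}⁺ = {A, B, C, D, E, F, G, H}, which is every attribute, so {A} is a candidate key.
{E, F, H}⁺ = {A, B, C, D, E, F, G, H}, which is every attribute, so {E, F, H} is a candidate key.
Any other superkey properly contains one of these, so there are no further candidate keys.

{A}, {E, F, H}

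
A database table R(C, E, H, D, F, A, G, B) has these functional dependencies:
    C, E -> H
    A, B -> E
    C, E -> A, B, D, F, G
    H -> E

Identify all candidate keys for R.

{A, B, C}, {C, E}, {C, H}

{C} never appears on the right of any FD, so every key must include it.
{C, E}⁺ = {A, B, C, D, E, F, G, H}, which is every attribute, so {C, E} is a candidate key.
{C, H}⁺ = {A, B, C, D, E, F, G, H}, which is every attribute, so {C, H} is a candidate key.
{A, B, C}⁺ = {A, B, C, D, E, F, G, H}, which is every attribute, so {A, B, C} is a candidate key.
No proper subset of any of these is a key, and no other minimal superkey exists.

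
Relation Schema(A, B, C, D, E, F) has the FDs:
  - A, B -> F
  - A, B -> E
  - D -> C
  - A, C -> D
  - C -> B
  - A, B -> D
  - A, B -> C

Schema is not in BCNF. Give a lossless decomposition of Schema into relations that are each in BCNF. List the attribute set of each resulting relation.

Candidate keys of the original relation: {A, B}, {A, C}, {A, D}.
Within {A, B, C, D, E, F}: {D}⁺ ∩ {A, B, C, D, E, F} = {B, C, D}, not the whole set, so D -> B, C violates BCNF; decompose into {B, C, D} and {A, D, E, F}.
Within {B, C, D}: {C}⁺ ∩ {B, C, D} = {B, C}, not the whole set, so C -> B violates BCNF; decompose into {B, C} and {C, D}.
{B, C} is in BCNF.
{C, D} is in BCNF.
{A, D, E, F} is in BCNF.

{A, D, E, F}; {B, C}; {C, D}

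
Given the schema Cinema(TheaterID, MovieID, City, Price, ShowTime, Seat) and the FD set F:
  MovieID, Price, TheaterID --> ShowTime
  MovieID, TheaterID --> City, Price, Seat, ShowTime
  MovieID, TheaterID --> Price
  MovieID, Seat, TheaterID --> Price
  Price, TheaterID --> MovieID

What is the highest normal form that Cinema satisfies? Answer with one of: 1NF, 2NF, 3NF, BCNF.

BCNF

Candidate keys: {MovieID, TheaterID}, {Price, TheaterID}. Prime attributes: {MovieID, Price, TheaterID}.
The left-hand side of every FD is a superkey, so BCNF is satisfied.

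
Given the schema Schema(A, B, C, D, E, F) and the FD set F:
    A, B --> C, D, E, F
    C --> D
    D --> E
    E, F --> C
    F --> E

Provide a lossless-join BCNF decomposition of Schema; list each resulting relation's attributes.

{A, B, F}; {C, D}; {C, F}; {D, E}

Candidate key of the original relation: {A, B}.
Within {A, B, C, D, E, F}: {C}⁺ ∩ {A, B, C, D, E, F} = {C, D, E}, not the whole set, so C --> D, E violates BCNF; decompose into {C, D, E} and {A, B, C, F}.
Within {C, D, E}: {D}⁺ ∩ {C, D, E} = {D, E}, not the whole set, so D --> E violates BCNF; decompose into {D, E} and {C, D}.
{D, E} has no BCNF violation.
{C, D} has no BCNF violation.
Within {A, B, C, F}: {F}⁺ ∩ {A, B, C, F} = {C, F}, not the whole set, so F --> C violates BCNF; decompose into {C, F} and {A, B, F}.
{C, F} has no BCNF violation.
{A, B, F} has no BCNF violation.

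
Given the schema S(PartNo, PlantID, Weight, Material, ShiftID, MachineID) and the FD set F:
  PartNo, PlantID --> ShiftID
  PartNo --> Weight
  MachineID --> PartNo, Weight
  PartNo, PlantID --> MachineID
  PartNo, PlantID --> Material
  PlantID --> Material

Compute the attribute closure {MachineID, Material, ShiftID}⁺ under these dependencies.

Start with {MachineID, Material, ShiftID}.
MachineID --> PartNo, Weight applies; add {PartNo, Weight} → now {MachineID, Material, PartNo, ShiftID, Weight}.
No further FD applies.

{MachineID, Material, PartNo, ShiftID, Weight}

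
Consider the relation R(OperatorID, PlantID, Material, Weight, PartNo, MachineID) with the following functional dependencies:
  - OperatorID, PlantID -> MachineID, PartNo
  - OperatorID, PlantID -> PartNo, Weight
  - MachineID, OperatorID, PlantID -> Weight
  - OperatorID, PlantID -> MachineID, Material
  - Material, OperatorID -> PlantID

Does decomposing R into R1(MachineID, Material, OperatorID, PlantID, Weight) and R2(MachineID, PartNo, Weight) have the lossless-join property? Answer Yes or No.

R1 ∩ R2 = {MachineID, Weight}; its closure under F is {MachineID, Weight}.
Neither R1 nor R2 is contained in that closure, so the decomposition is lossy.

No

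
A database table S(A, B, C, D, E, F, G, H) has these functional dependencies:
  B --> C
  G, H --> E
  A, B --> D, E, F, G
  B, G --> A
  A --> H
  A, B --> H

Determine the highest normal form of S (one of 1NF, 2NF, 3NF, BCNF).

1NF

Candidate keys: {A, B}, {B, G}. Prime attributes: {A, B, G}.
B --> C: {B}⁺ = {B, C}, which is not all of the attributes, so the left side is not a superkey — BCNF is violated.
B --> C determines the non-prime attribute {C} from a non-superkey — 3NF is violated.
{A} is a proper subset of the key {A, B}, and {A}⁺ contains the non-prime attribute {H} — a partial dependency, so 2NF is violated.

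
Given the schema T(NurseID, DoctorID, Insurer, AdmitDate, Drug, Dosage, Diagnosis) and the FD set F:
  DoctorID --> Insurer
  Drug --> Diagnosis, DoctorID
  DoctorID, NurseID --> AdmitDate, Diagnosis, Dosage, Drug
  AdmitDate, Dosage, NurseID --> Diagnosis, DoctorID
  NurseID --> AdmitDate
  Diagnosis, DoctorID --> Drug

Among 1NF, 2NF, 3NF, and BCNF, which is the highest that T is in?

Candidate keys: {DoctorID, NurseID}, {Dosage, NurseID}, {Drug, NurseID}. Prime attributes: {DoctorID, Dosage, Drug, NurseID}.
For DoctorID --> Insurer we have {DoctorID}⁺ = {DoctorID, Insurer}; {DoctorID} is not a superkey, so BCNF fails.
Because {Insurer} is non-prime and the left side of DoctorID --> Insurer is not a superkey, the relation is not in 3NF.
Since {DoctorID} ⊂ {DoctorID, NurseID} and {DoctorID}⁺ ⊇ {Insurer} with {Insurer} non-prime, there is a partial dependency; 2NF fails.

1NF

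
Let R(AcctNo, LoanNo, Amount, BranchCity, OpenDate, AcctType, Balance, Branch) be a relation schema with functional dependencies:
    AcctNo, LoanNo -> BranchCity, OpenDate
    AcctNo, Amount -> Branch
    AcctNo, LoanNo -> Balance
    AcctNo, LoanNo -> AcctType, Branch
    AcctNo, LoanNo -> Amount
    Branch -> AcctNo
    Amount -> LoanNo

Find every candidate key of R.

{AcctNo, Amount}, {AcctNo, LoanNo}, {Amount, Branch}, {Branch, LoanNo}

{AcctNo, Amount}⁺ = {AcctNo, AcctType, Amount, Balance, Branch, BranchCity, LoanNo, OpenDate} — all of the relation — so {AcctNo, Amount} is a candidate key.
{AcctNo, LoanNo}⁺ = {AcctNo, AcctType, Amount, Balance, Branch, BranchCity, LoanNo, OpenDate} — all of the relation — so {AcctNo, LoanNo} is a candidate key.
{Amount, Branch}⁺ = {AcctNo, AcctType, Amount, Balance, Branch, BranchCity, LoanNo, OpenDate} — all of the relation — so {Amount, Branch} is a candidate key.
{Branch, LoanNo}⁺ = {AcctNo, AcctType, Amount, Balance, Branch, BranchCity, LoanNo, OpenDate} — all of the relation — so {Branch, LoanNo} is a candidate key.
Any other superkey properly contains one of these, so there are no further candidate keys.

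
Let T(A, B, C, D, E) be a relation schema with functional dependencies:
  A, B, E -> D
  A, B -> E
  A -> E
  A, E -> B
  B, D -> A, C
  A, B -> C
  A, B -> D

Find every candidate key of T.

{A}, {B, D}

{A}⁺ = {A, B, C, D, E}, which is every attribute, so {A} is a candidate key.
{B, D}⁺ = {A, B, C, D, E}, which is every attribute, so {B, D} is a candidate key.
Any other superkey properly contains one of these, so there are no further candidate keys.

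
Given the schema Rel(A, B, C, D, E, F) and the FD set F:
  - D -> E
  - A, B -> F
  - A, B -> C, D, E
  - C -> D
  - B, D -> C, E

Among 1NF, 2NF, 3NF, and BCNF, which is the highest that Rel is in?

2NF

Candidate key: {A, B}. Prime attributes: {A, B}.
D -> E breaks BCNF: {D}⁺ = {D, E}, so {D} is not a superkey.
Because {E} is non-prime and the left side of D -> E is not a superkey, the relation is not in 3NF.
No proper subset of a key has a non-prime attribute in its closure, so there is no partial dependency; 2NF holds.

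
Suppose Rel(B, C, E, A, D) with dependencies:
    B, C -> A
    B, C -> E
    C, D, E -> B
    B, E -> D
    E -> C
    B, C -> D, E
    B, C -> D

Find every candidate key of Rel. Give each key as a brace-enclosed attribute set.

{B, C}⁺ = {A, B, C, D, E} — all of the relation — so {B, C} is a candidate key.
{B, E}⁺ = {A, B, C, D, E} — all of the relation — so {B, E} is a candidate key.
{D, E}⁺ = {A, B, C, D, E} — all of the relation — so {D, E} is a candidate key.
These are minimal and exhaustive — every other superkey contains one of them.

{B, C}, {B, E}, {D, E}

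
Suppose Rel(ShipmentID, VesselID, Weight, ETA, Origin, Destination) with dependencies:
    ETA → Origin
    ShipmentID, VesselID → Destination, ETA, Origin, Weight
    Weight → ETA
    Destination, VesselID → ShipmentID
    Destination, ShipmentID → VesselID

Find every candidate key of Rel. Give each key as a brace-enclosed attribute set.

Closure of {Destination, ShipmentID} is {Destination, ETA, Origin, ShipmentID, VesselID, Weight}, the whole schema; {Destination, ShipmentID} is a candidate key.
Closure of {Destination, VesselID} is {Destination, ETA, Origin, ShipmentID, VesselID, Weight}, the whole schema; {Destination, VesselID} is a candidate key.
Closure of {ShipmentID, VesselID} is {Destination, ETA, Origin, ShipmentID, VesselID, Weight}, the whole schema; {ShipmentID, VesselID} is a candidate key.
No proper subset of any of these is a key, and no other minimal superkey exists.

{Destination, ShipmentID}, {Destination, VesselID}, {ShipmentID, VesselID}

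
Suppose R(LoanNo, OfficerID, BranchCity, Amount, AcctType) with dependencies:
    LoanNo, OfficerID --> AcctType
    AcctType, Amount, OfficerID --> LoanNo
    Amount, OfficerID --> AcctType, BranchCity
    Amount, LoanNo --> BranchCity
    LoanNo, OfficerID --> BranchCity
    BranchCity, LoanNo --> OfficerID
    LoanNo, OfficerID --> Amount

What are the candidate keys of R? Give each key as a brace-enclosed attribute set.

Closure of {Amount, LoanNo} is {AcctType, Amount, BranchCity, LoanNo, OfficerID}, the whole schema; {Amount, LoanNo} is a candidate key.
Closure of {Amount, OfficerID} is {AcctType, Amount, BranchCity, LoanNo, OfficerID}, the whole schema; {Amount, OfficerID} is a candidate key.
Closure of {BranchCity, LoanNo} is {AcctType, Amount, BranchCity, LoanNo, OfficerID}, the whole schema; {BranchCity, LoanNo} is a candidate key.
Closure of {LoanNo, OfficerID} is {AcctType, Amount, BranchCity, LoanNo, OfficerID}, the whole schema; {LoanNo, OfficerID} is a candidate key.
Any other superkey properly contains one of these, so there are no further candidate keys.

{Amount, LoanNo}, {Amount, OfficerID}, {BranchCity, LoanNo}, {LoanNo, OfficerID}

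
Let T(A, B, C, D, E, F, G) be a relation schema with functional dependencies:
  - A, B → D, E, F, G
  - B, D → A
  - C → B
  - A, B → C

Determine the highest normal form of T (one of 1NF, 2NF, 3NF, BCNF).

Candidate keys: {A, B}, {A, C}, {B, D}, {C, D}. Prime attributes: {A, B, C, D}.
For C → B we have {C}⁺ = {B, C}; {C} is not a superkey, so BCNF fails.
But every attribute on its right side ({B}) is prime, and the same holds for every other non-superkey FD, so 3NF still holds.

3NF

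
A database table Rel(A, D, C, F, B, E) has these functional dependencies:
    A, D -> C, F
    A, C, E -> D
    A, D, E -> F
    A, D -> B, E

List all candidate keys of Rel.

{A, C, E}, {A, D}

Attributes never on any right-hand side: {A} — every candidate key must contain it.
{A, D}⁺ = {A, B, C, D, E, F}, which is every attribute, so {A, D} is a candidate key.
{A, C, E}⁺ = {A, B, C, D, E, F}, which is every attribute, so {A, C, E} is a candidate key.
No proper subset of any of these is a key, and no other minimal superkey exists.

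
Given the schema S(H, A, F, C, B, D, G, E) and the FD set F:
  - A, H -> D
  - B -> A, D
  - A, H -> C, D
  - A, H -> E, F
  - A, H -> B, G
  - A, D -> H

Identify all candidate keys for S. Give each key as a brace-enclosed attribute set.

{A, D}, {A, H}, {B}

{B}⁺ = {A, B, C, D, E, F, G, H} — all of the relation — so {B} is a candidate key.
{A, D}⁺ = {A, B, C, D, E, F, G, H} — all of the relation — so {A, D} is a candidate key.
{A, H}⁺ = {A, B, C, D, E, F, G, H} — all of the relation — so {A, H} is a candidate key.
These are minimal and exhaustive — every other superkey contains one of them.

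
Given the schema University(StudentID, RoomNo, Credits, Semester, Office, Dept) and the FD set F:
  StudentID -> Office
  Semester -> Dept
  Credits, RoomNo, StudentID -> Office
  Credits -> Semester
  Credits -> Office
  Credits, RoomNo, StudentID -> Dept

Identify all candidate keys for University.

{Credits, RoomNo, StudentID}

No FD produces {Credits, RoomNo, StudentID}, so they must be in every candidate key.
Closure of {Credits, RoomNo, StudentID} is {Credits, Dept, Office, RoomNo, Semester, StudentID}, the whole schema; {Credits, RoomNo, StudentID} is a candidate key.
No smaller or unrelated set reaches every attribute, so there are no other keys.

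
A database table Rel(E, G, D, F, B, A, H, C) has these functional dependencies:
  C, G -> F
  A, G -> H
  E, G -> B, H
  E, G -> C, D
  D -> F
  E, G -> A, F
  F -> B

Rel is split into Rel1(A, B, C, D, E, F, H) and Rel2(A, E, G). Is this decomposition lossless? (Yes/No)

No

Common attributes: {A, E}; their closure is {A, E}.
The closure covers neither Rel1 nor Rel2 entirely; the join is not lossless.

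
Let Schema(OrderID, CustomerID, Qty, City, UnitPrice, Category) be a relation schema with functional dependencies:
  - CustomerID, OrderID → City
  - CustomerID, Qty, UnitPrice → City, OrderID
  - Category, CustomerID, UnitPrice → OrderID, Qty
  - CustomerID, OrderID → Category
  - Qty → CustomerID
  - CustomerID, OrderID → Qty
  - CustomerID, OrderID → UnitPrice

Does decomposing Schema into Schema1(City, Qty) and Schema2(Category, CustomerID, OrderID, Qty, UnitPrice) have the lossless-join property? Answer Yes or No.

The shared attributes are {Qty} and {Qty}⁺ = {CustomerID, Qty}.
Neither Schema1 nor Schema2 is contained in that closure, so the decomposition is lossy.

No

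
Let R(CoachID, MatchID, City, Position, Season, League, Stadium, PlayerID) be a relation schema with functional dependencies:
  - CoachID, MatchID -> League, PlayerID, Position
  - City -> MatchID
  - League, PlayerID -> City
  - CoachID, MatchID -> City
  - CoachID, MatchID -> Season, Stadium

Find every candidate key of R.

No FD produces {CoachID}, so it must be in every candidate key.
{City, CoachID}⁺ = {City, CoachID, League, MatchID, PlayerID, Position, Season, Stadium} — all of the relation — so {City, CoachID} is a candidate key.
{CoachID, MatchID}⁺ = {City, CoachID, League, MatchID, PlayerID, Position, Season, Stadium} — all of the relation — so {CoachID, MatchID} is a candidate key.
{CoachID, League, PlayerID}⁺ = {City, CoachID, League, MatchID, PlayerID, Position, Season, Stadium} — all of the relation — so {CoachID, League, PlayerID} is a candidate key.
Any other superkey properly contains one of these, so there are no further candidate keys.

{City, CoachID}, {CoachID, League, PlayerID}, {CoachID, MatchID}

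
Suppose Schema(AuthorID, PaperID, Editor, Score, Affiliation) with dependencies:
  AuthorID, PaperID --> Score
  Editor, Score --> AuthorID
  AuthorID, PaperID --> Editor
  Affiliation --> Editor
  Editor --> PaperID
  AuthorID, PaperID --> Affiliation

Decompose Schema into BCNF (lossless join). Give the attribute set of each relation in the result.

Candidate keys of the original relation: {Affiliation, AuthorID}, {Affiliation, Score}, {AuthorID, Editor}, {AuthorID, PaperID}, {Editor, Score}.
In {Affiliation, AuthorID, Editor, PaperID, Score}, {Affiliation} is not a superkey ({Affiliation}⁺ restricted to this set is {Affiliation, Editor, PaperID}), so split on Affiliation --> Editor, PaperID into {Affiliation, Editor, PaperID} and {Affiliation, AuthorID, Score}.
In {Affiliation, Editor, PaperID}, {Editor} is not a superkey ({Editor}⁺ restricted to this set is {Editor, PaperID}), so split on Editor --> PaperID into {Editor, PaperID} and {Affiliation, Editor}.
{Editor, PaperID} has no BCNF violation.
{Affiliation, Editor} has no BCNF violation.
{Affiliation, AuthorID, Score} has no BCNF violation.

{Affiliation, AuthorID, Score}; {Affiliation, Editor}; {Editor, PaperID}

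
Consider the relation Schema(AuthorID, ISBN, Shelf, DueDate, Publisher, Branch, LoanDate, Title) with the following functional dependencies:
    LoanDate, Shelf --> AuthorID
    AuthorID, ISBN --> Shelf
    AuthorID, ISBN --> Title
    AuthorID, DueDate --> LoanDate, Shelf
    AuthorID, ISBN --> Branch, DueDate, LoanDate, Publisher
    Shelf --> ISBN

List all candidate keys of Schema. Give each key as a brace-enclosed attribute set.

{AuthorID, DueDate}⁺ = {AuthorID, Branch, DueDate, ISBN, LoanDate, Publisher, Shelf, Title}, which is every attribute, so {AuthorID, DueDate} is a candidate key.
{AuthorID, ISBN}⁺ = {AuthorID, Branch, DueDate, ISBN, LoanDate, Publisher, Shelf, Title}, which is every attribute, so {AuthorID, ISBN} is a candidate key.
{AuthorID, Shelf}⁺ = {AuthorID, Branch, DueDate, ISBN, LoanDate, Publisher, Shelf, Title}, which is every attribute, so {AuthorID, Shelf} is a candidate key.
{LoanDate, Shelf}⁺ = {AuthorID, Branch, DueDate, ISBN, LoanDate, Publisher, Shelf, Title}, which is every attribute, so {LoanDate, Shelf} is a candidate key.
Any other superkey properly contains one of these, so there are no further candidate keys.

{AuthorID, DueDate}, {AuthorID, ISBN}, {AuthorID, Shelf}, {LoanDate, Shelf}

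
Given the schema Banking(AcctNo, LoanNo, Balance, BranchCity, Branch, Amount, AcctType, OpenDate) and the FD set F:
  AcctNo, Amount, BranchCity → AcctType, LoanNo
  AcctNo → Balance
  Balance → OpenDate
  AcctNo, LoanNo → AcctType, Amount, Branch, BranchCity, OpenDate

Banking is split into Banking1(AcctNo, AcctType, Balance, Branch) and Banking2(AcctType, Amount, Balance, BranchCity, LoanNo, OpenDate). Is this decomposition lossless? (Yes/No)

Banking1 ∩ Banking2 = {AcctType, Balance}; its closure under F is {AcctType, Balance, OpenDate}.
The closure covers neither Banking1 nor Banking2 entirely; the join is not lossless.

No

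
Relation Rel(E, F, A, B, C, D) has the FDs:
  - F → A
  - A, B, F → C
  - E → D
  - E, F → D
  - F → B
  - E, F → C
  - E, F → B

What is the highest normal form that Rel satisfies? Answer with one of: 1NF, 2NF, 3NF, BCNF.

Candidate key: {E, F}. Prime attributes: {E, F}.
For F → A we have {F}⁺ = {A, B, C, F}; {F} is not a superkey, so BCNF fails.
Because {A} is non-prime and the left side of F → A is not a superkey, the relation is not in 3NF.
The proper key subset {E} of {E, F} determines non-prime {D}, so the relation is not even in 2NF.

1NF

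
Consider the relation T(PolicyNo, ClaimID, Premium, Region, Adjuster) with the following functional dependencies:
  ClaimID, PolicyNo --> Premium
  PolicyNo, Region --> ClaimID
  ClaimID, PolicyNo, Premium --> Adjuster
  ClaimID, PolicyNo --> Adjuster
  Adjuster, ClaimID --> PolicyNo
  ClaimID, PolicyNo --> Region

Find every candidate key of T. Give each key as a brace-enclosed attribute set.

{Adjuster, ClaimID}⁺ = {Adjuster, ClaimID, PolicyNo, Premium, Region} — all of the relation — so {Adjuster, ClaimID} is a candidate key.
{ClaimID, PolicyNo}⁺ = {Adjuster, ClaimID, PolicyNo, Premium, Region} — all of the relation — so {ClaimID, PolicyNo} is a candidate key.
{PolicyNo, Region}⁺ = {Adjuster, ClaimID, PolicyNo, Premium, Region} — all of the relation — so {PolicyNo, Region} is a candidate key.
No proper subset of any of these is a key, and no other minimal superkey exists.

{Adjuster, ClaimID}, {ClaimID, PolicyNo}, {PolicyNo, Region}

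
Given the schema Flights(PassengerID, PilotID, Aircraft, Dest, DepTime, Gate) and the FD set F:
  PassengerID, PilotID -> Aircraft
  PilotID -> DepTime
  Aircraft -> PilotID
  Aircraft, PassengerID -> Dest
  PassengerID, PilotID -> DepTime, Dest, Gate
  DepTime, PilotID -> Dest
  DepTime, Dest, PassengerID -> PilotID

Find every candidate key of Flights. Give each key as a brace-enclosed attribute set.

{Aircraft, PassengerID}, {DepTime, Dest, PassengerID}, {PassengerID, PilotID}

Attributes never on any right-hand side: {PassengerID} — every candidate key must contain it.
{Aircraft, PassengerID} is a candidate key since {Aircraft, PassengerID}⁺ = {Aircraft, DepTime, Dest, Gate, PassengerID, PilotID} covers every attribute.
{PassengerID, PilotID} is a candidate key since {PassengerID, PilotID}⁺ = {Aircraft, DepTime, Dest, Gate, PassengerID, PilotID} covers every attribute.
{DepTime, Dest, PassengerID} is a candidate key since {DepTime, Dest, PassengerID}⁺ = {Aircraft, DepTime, Dest, Gate, PassengerID, PilotID} covers every attribute.
These are minimal and exhaustive — every other superkey contains one of them.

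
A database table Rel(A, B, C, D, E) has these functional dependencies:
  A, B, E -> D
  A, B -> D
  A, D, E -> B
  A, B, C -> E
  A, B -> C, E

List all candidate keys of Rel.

{A, B}, {A, D, E}

No FD produces {A}, so it must be in every candidate key.
{A, B} is a candidate key since {A, B}⁺ = {A, B, C, D, E} covers every attribute.
{A, D, E} is a candidate key since {A, D, E}⁺ = {A, B, C, D, E} covers every attribute.
These are minimal and exhaustive — every other superkey contains one of them.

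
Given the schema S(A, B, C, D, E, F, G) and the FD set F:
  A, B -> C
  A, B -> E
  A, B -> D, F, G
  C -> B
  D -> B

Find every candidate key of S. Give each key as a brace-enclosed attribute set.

No FD produces {A}, so it must be in every candidate key.
{A, B}⁺ = {A, B, C, D, E, F, G}, which is every attribute, so {A, B} is a candidate key.
{A, C}⁺ = {A, B, C, D, E, F, G}, which is every attribute, so {A, C} is a candidate key.
{A, D}⁺ = {A, B, C, D, E, F, G}, which is every attribute, so {A, D} is a candidate key.
These are minimal and exhaustive — every other superkey contains one of them.

{A, B}, {A, C}, {A, D}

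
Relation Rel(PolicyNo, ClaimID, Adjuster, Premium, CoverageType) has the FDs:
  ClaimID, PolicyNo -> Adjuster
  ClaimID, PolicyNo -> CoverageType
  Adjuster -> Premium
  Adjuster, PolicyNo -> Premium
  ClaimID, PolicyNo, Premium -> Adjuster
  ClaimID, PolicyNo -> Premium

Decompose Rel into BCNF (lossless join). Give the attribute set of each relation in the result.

Candidate key of the original relation: {ClaimID, PolicyNo}.
{Adjuster, ClaimID, CoverageType, PolicyNo, Premium}: {Adjuster} determines {Adjuster, Premium} here but is not a superkey — split on Adjuster -> Premium, giving {Adjuster, Premium} and {Adjuster, ClaimID, CoverageType, PolicyNo}.
{Adjuster, Premium} has no BCNF violation.
{Adjuster, ClaimID, CoverageType, PolicyNo} has no BCNF violation.

{Adjuster, ClaimID, CoverageType, PolicyNo}; {Adjuster, Premium}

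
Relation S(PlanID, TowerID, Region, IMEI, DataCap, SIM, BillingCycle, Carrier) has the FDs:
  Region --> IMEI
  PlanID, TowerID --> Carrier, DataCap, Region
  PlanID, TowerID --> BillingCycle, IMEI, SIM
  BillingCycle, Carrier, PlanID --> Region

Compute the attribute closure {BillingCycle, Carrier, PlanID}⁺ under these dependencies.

Start with {BillingCycle, Carrier, PlanID}.
BillingCycle, Carrier, PlanID --> Region applies; add {Region} → now {BillingCycle, Carrier, PlanID, Region}.
Region --> IMEI applies; add {IMEI} → now {BillingCycle, Carrier, IMEI, PlanID, Region}.
No further FD applies.

{BillingCycle, Carrier, IMEI, PlanID, Region}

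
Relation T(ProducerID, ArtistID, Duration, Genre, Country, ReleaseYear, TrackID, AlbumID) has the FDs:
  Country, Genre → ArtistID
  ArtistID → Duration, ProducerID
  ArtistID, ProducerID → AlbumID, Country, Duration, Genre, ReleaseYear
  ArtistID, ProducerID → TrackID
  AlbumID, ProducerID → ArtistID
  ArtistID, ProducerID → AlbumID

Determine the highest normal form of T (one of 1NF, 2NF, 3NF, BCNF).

Candidate keys: {AlbumID, ProducerID}, {ArtistID}, {Country, Genre}. Prime attributes: {AlbumID, ArtistID, Country, Genre, ProducerID}.
The left-hand side of every FD is a superkey, so BCNF is satisfied.

BCNF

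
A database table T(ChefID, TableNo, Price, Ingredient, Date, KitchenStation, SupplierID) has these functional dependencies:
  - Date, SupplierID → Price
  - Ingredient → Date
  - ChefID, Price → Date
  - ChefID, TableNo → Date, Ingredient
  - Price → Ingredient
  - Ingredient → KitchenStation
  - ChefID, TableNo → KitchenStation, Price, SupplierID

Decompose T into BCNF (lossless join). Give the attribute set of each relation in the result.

{ChefID, Date, SupplierID, TableNo}; {Date, Ingredient, KitchenStation}; {Ingredient, Price}; {Price, SupplierID}

Candidate key of the original relation: {ChefID, TableNo}.
In {ChefID, Date, Ingredient, KitchenStation, Price, SupplierID, TableNo}, {Date, SupplierID} is not a superkey ({Date, SupplierID}⁺ restricted to this set is {Date, Ingredient, KitchenStation, Price, SupplierID}), so split on Date, SupplierID → Ingredient, KitchenStation, Price into {Date, Ingredient, KitchenStation, Price, SupplierID} and {ChefID, Date, SupplierID, TableNo}.
In {Date, Ingredient, KitchenStation, Price, SupplierID}, {Ingredient} is not a superkey ({Ingredient}⁺ restricted to this set is {Date, Ingredient, KitchenStation}), so split on Ingredient → Date, KitchenStation into {Date, Ingredient, KitchenStation} and {Ingredient, Price, SupplierID}.
{Date, Ingredient, KitchenStation} is in BCNF.
In {Ingredient, Price, SupplierID}, {Price} is not a superkey ({Price}⁺ restricted to this set is {Ingredient, Price}), so split on Price → Ingredient into {Ingredient, Price} and {Price, SupplierID}.
{Ingredient, Price} is in BCNF.
{Price, SupplierID} is in BCNF.
{ChefID, Date, SupplierID, TableNo} is in BCNF.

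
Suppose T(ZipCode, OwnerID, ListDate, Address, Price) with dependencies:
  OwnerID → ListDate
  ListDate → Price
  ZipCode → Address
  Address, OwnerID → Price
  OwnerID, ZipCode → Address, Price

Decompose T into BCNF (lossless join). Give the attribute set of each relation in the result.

{Address, ZipCode}; {ListDate, OwnerID}; {ListDate, Price}; {OwnerID, ZipCode}

Candidate key of the original relation: {OwnerID, ZipCode}.
Within {Address, ListDate, OwnerID, Price, ZipCode}: {OwnerID}⁺ ∩ {Address, ListDate, OwnerID, Price, ZipCode} = {ListDate, OwnerID, Price}, not the whole set, so OwnerID → ListDate, Price violates BCNF; decompose into {ListDate, OwnerID, Price} and {Address, OwnerID, ZipCode}.
Within {ListDate, OwnerID, Price}: {ListDate}⁺ ∩ {ListDate, OwnerID, Price} = {ListDate, Price}, not the whole set, so ListDate → Price violates BCNF; decompose into {ListDate, Price} and {ListDate, OwnerID}.
{ListDate, Price} has no BCNF violation.
{ListDate, OwnerID} has no BCNF violation.
Within {Address, OwnerID, ZipCode}: {ZipCode}⁺ ∩ {Address, OwnerID, ZipCode} = {Address, ZipCode}, not the whole set, so ZipCode → Address violates BCNF; decompose into {Address, ZipCode} and {OwnerID, ZipCode}.
{Address, ZipCode} has no BCNF violation.
{OwnerID, ZipCode} has no BCNF violation.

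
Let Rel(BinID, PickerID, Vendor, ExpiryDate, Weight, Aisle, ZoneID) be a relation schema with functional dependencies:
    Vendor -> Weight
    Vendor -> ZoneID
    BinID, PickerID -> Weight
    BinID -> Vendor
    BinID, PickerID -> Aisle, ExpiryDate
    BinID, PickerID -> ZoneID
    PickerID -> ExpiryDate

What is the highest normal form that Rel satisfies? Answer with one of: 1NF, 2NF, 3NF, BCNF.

Candidate key: {BinID, PickerID}. Prime attributes: {BinID, PickerID}.
Vendor -> Weight breaks BCNF: {Vendor}⁺ = {Vendor, Weight, ZoneID}, so {Vendor} is not a superkey.
Vendor -> Weight has non-prime {Weight} on the right and a non-superkey on the left, so 3NF fails.
Since {BinID} ⊂ {BinID, PickerID} and {BinID}⁺ ⊇ {Vendor, Weight, ZoneID} with {Vendor, Weight, ZoneID} non-prime, there is a partial dependency; 2NF fails.

1NF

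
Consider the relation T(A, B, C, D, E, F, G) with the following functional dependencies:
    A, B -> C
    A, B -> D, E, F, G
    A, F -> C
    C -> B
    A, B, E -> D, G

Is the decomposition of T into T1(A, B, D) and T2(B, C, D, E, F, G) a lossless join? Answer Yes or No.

T1 ∩ T2 = {B, D}; its closure under F is {B, D}.
T1 ⊄ {B, D} and T2 ⊄ {B, D}, so the split is lossy.

No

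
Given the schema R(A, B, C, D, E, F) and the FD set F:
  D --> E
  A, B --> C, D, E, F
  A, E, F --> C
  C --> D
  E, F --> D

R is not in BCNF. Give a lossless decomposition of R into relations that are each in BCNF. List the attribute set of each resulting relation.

Candidate key of the original relation: {A, B}.
Within {A, B, C, D, E, F}: {D}⁺ ∩ {A, B, C, D, E, F} = {D, E}, not the whole set, so D --> E violates BCNF; decompose into {D, E} and {A, B, C, D, F}.
{D, E} has no BCNF violation.
Within {A, B, C, D, F}: {C}⁺ ∩ {A, B, C, D, F} = {C, D}, not the whole set, so C --> D violates BCNF; decompose into {C, D} and {A, B, C, F}.
{C, D} has no BCNF violation.
{A, B, C, F} has no BCNF violation.

{A, B, C, F}; {C, D}; {D, E}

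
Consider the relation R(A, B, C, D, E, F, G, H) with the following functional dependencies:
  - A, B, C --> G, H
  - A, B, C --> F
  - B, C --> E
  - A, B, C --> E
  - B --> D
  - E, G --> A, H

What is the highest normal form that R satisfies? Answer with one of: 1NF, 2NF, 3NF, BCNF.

1NF

Candidate keys: {A, B, C}, {B, C, G}. Prime attributes: {A, B, C, G}.
For B, C --> E we have {B, C}⁺ = {B, C, D, E}; {B, C} is not a superkey, so BCNF fails.
B, C --> E has non-prime {E} on the right and a non-superkey on the left, so 3NF fails.
The proper key subset {B} of {A, B, C} determines non-prime {D}, so the relation is not even in 2NF.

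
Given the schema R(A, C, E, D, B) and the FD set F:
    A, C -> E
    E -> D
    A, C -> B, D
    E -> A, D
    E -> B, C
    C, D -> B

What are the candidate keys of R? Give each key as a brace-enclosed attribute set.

{A, C}, {E}

{E}⁺ = {A, B, C, D, E} — all of the relation — so {E} is a candidate key.
{A, C}⁺ = {A, B, C, D, E} — all of the relation — so {A, C} is a candidate key.
No proper subset of any of these is a key, and no other minimal superkey exists.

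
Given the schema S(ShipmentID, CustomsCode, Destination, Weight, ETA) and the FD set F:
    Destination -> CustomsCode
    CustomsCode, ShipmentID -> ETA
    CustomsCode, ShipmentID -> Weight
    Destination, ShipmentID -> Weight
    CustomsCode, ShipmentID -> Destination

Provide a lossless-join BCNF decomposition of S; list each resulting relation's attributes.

Candidate keys of the original relation: {CustomsCode, ShipmentID}, {Destination, ShipmentID}.
In {CustomsCode, Destination, ETA, ShipmentID, Weight}, {Destination} is not a superkey ({Destination}⁺ restricted to this set is {CustomsCode, Destination}), so split on Destination -> CustomsCode into {CustomsCode, Destination} and {Destination, ETA, ShipmentID, Weight}.
{CustomsCode, Destination}: every determinant is a superkey — BCNF.
{Destination, ETA, ShipmentID, Weight}: every determinant is a superkey — BCNF.

{CustomsCode, Destination}; {Destination, ETA, ShipmentID, Weight}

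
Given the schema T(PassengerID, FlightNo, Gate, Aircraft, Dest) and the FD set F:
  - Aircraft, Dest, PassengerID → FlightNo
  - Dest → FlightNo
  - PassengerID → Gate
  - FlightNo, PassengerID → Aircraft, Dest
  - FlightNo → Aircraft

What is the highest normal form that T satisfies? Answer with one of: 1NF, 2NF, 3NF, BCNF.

Candidate keys: {Dest, PassengerID}, {FlightNo, PassengerID}. Prime attributes: {Dest, FlightNo, PassengerID}.
For Dest → FlightNo we have {Dest}⁺ = {Aircraft, Dest, FlightNo}; {Dest} is not a superkey, so BCNF fails.
PassengerID → Gate determines the non-prime attribute {Gate} from a non-superkey — 3NF is violated.
{Dest} is a proper subset of the key {Dest, PassengerID}, and {Dest}⁺ contains the non-prime attribute {Aircraft} — a partial dependency, so 2NF is violated.

1NF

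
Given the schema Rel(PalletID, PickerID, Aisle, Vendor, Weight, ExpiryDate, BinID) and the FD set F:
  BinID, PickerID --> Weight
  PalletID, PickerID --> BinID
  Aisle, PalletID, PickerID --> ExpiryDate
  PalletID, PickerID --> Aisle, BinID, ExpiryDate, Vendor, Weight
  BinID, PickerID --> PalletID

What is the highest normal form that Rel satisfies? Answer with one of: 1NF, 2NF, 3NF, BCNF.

BCNF

Candidate keys: {BinID, PickerID}, {PalletID, PickerID}. Prime attributes: {BinID, PalletID, PickerID}.
The left-hand side of every FD is a superkey, so BCNF is satisfied.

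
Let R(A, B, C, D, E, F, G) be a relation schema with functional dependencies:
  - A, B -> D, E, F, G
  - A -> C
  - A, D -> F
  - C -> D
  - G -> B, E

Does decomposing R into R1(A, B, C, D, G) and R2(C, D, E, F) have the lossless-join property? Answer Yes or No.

No

Common attributes: {C, D}; their closure is {C, D}.
Neither R1 nor R2 is contained in that closure, so the decomposition is lossy.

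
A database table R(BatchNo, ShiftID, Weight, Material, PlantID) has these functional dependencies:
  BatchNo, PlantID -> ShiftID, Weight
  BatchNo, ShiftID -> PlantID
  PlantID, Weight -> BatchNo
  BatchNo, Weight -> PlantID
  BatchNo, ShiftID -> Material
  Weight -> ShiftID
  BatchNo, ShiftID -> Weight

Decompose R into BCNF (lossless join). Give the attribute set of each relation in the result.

{BatchNo, Material, PlantID, Weight}; {ShiftID, Weight}

Candidate keys of the original relation: {BatchNo, PlantID}, {BatchNo, ShiftID}, {BatchNo, Weight}, {PlantID, Weight}.
Within {BatchNo, Material, PlantID, ShiftID, Weight}: {Weight}⁺ ∩ {BatchNo, Material, PlantID, ShiftID, Weight} = {ShiftID, Weight}, not the whole set, so Weight -> ShiftID violates BCNF; decompose into {ShiftID, Weight} and {BatchNo, Material, PlantID, Weight}.
{ShiftID, Weight} has no BCNF violation.
{BatchNo, Material, PlantID, Weight} has no BCNF violation.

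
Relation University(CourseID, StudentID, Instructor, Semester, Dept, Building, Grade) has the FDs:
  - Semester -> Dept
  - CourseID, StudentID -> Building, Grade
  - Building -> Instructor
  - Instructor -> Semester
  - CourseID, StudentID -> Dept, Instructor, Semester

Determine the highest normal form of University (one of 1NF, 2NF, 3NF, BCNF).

2NF

Candidate key: {CourseID, StudentID}. Prime attributes: {CourseID, StudentID}.
Semester -> Dept: {Semester}⁺ = {Dept, Semester}, which is not all of the attributes, so the left side is not a superkey — BCNF is violated.
Semester -> Dept has non-prime {Dept} on the right and a non-superkey on the left, so 3NF fails.
Checking every proper subset of each key, none determines a non-prime attribute — 2NF is satisfied.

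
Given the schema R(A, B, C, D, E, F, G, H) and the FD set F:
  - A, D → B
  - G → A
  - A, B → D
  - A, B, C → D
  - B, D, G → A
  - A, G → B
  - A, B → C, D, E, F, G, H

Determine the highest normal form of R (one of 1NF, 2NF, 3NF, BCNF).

BCNF

Candidate keys: {A, B}, {A, D}, {G}. Prime attributes: {A, B, D, G}.
Each dependency's left side is a superkey — BCNF holds.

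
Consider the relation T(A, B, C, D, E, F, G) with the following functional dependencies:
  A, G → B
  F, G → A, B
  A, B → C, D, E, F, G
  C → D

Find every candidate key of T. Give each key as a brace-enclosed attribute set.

Closure of {A, B} is {A, B, C, D, E, F, G}, the whole schema; {A, B} is a candidate key.
Closure of {A, G} is {A, B, C, D, E, F, G}, the whole schema; {A, G} is a candidate key.
Closure of {F, G} is {A, B, C, D, E, F, G}, the whole schema; {F, G} is a candidate key.
No proper subset of any of these is a key, and no other minimal superkey exists.

{A, B}, {A, G}, {F, G}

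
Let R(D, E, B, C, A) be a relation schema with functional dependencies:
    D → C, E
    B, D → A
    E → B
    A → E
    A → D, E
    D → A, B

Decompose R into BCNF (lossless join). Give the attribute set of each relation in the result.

{A, C, D, E}; {B, E}

Candidate keys of the original relation: {A}, {D}.
In {A, B, C, D, E}, {E} is not a superkey ({E}⁺ restricted to this set is {B, E}), so split on E → B into {B, E} and {A, C, D, E}.
{B, E} has no BCNF violation.
{A, C, D, E} has no BCNF violation.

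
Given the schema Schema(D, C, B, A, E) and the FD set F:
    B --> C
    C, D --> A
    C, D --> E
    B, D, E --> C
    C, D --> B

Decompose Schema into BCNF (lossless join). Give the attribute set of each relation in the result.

Candidate keys of the original relation: {B, D}, {C, D}.
In {A, B, C, D, E}, {B} is not a superkey ({B}⁺ restricted to this set is {B, C}), so split on B --> C into {B, C} and {A, B, D, E}.
{B, C} is in BCNF.
{A, B, D, E} is in BCNF.

{A, B, D, E}; {B, C}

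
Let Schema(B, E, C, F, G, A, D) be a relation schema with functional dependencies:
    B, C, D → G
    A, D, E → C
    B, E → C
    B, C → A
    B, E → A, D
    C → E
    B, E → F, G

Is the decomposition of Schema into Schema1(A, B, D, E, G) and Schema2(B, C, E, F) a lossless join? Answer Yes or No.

The shared attributes are {B, E} and {B, E}⁺ = {A, B, C, D, E, F, G}.
Since Schema1 ⊆ {A, B, C, D, E, F, G}, the intersection is a superkey of Schema1; the decomposition is lossless.

Yes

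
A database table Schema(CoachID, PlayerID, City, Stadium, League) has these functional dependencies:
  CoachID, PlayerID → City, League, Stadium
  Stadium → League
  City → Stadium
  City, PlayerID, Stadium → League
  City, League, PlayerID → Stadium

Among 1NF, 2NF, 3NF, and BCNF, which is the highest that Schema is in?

2NF

Candidate key: {CoachID, PlayerID}. Prime attributes: {CoachID, PlayerID}.
Stadium → League: {Stadium}⁺ = {League, Stadium}, which is not all of the attributes, so the left side is not a superkey — BCNF is violated.
Stadium → League determines the non-prime attribute {League} from a non-superkey — 3NF is violated.
Checking every proper subset of each key, none determines a non-prime attribute — 2NF is satisfied.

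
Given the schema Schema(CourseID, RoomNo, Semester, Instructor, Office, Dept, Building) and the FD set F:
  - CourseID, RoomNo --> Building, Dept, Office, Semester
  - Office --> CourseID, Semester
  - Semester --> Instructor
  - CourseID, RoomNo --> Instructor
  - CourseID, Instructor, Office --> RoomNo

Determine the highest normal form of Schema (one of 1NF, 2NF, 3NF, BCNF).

2NF

Candidate keys: {CourseID, RoomNo}, {Office}. Prime attributes: {CourseID, Office, RoomNo}.
For Semester --> Instructor we have {Semester}⁺ = {Instructor, Semester}; {Semester} is not a superkey, so BCNF fails.
Because {Instructor} is non-prime and the left side of Semester --> Instructor is not a superkey, the relation is not in 3NF.
No non-prime attribute depends on a proper subset of any candidate key, so 2NF holds.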